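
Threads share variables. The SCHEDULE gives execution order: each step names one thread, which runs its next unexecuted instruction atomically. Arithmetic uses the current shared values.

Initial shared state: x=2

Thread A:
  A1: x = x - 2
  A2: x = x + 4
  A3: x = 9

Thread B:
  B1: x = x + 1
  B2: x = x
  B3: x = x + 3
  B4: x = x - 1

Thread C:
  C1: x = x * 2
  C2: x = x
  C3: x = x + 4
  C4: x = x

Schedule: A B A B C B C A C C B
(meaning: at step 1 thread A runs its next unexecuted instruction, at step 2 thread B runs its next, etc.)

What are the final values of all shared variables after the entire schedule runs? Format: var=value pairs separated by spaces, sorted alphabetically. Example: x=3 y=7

Answer: x=12

Derivation:
Step 1: thread A executes A1 (x = x - 2). Shared: x=0. PCs: A@1 B@0 C@0
Step 2: thread B executes B1 (x = x + 1). Shared: x=1. PCs: A@1 B@1 C@0
Step 3: thread A executes A2 (x = x + 4). Shared: x=5. PCs: A@2 B@1 C@0
Step 4: thread B executes B2 (x = x). Shared: x=5. PCs: A@2 B@2 C@0
Step 5: thread C executes C1 (x = x * 2). Shared: x=10. PCs: A@2 B@2 C@1
Step 6: thread B executes B3 (x = x + 3). Shared: x=13. PCs: A@2 B@3 C@1
Step 7: thread C executes C2 (x = x). Shared: x=13. PCs: A@2 B@3 C@2
Step 8: thread A executes A3 (x = 9). Shared: x=9. PCs: A@3 B@3 C@2
Step 9: thread C executes C3 (x = x + 4). Shared: x=13. PCs: A@3 B@3 C@3
Step 10: thread C executes C4 (x = x). Shared: x=13. PCs: A@3 B@3 C@4
Step 11: thread B executes B4 (x = x - 1). Shared: x=12. PCs: A@3 B@4 C@4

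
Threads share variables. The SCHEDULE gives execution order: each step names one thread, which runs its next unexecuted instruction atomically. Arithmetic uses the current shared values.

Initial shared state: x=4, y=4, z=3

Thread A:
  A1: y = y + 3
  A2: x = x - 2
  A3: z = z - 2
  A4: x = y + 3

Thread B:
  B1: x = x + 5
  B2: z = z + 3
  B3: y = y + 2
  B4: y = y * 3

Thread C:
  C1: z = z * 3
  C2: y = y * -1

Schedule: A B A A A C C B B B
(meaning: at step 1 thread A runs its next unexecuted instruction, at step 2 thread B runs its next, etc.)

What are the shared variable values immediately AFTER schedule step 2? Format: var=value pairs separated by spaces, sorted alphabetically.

Answer: x=9 y=7 z=3

Derivation:
Step 1: thread A executes A1 (y = y + 3). Shared: x=4 y=7 z=3. PCs: A@1 B@0 C@0
Step 2: thread B executes B1 (x = x + 5). Shared: x=9 y=7 z=3. PCs: A@1 B@1 C@0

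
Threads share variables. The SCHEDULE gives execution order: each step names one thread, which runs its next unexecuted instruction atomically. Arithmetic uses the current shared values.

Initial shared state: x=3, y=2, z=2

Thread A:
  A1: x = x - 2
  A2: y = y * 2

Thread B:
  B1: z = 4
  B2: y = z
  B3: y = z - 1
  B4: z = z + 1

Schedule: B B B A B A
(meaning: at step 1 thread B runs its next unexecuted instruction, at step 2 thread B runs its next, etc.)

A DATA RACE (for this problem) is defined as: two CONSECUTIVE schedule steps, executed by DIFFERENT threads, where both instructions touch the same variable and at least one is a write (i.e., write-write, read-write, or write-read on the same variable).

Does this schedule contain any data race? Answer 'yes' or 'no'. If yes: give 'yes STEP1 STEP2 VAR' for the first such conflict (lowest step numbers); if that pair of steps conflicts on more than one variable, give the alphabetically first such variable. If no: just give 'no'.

Steps 1,2: same thread (B). No race.
Steps 2,3: same thread (B). No race.
Steps 3,4: B(r=z,w=y) vs A(r=x,w=x). No conflict.
Steps 4,5: A(r=x,w=x) vs B(r=z,w=z). No conflict.
Steps 5,6: B(r=z,w=z) vs A(r=y,w=y). No conflict.

Answer: no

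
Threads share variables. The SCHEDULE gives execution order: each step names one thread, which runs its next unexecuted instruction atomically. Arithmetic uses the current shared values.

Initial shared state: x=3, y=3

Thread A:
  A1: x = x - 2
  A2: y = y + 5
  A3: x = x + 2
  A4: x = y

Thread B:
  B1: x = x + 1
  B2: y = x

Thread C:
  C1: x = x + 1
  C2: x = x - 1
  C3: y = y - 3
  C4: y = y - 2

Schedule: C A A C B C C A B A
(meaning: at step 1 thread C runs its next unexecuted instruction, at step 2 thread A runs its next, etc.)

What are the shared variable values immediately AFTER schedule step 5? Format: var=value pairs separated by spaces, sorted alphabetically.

Step 1: thread C executes C1 (x = x + 1). Shared: x=4 y=3. PCs: A@0 B@0 C@1
Step 2: thread A executes A1 (x = x - 2). Shared: x=2 y=3. PCs: A@1 B@0 C@1
Step 3: thread A executes A2 (y = y + 5). Shared: x=2 y=8. PCs: A@2 B@0 C@1
Step 4: thread C executes C2 (x = x - 1). Shared: x=1 y=8. PCs: A@2 B@0 C@2
Step 5: thread B executes B1 (x = x + 1). Shared: x=2 y=8. PCs: A@2 B@1 C@2

Answer: x=2 y=8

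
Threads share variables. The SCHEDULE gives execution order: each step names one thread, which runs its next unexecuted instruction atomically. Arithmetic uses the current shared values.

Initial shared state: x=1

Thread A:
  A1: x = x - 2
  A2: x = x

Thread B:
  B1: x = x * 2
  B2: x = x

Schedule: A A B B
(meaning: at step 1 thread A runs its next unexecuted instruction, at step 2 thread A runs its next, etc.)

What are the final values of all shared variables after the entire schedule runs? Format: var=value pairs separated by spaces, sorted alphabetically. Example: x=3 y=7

Step 1: thread A executes A1 (x = x - 2). Shared: x=-1. PCs: A@1 B@0
Step 2: thread A executes A2 (x = x). Shared: x=-1. PCs: A@2 B@0
Step 3: thread B executes B1 (x = x * 2). Shared: x=-2. PCs: A@2 B@1
Step 4: thread B executes B2 (x = x). Shared: x=-2. PCs: A@2 B@2

Answer: x=-2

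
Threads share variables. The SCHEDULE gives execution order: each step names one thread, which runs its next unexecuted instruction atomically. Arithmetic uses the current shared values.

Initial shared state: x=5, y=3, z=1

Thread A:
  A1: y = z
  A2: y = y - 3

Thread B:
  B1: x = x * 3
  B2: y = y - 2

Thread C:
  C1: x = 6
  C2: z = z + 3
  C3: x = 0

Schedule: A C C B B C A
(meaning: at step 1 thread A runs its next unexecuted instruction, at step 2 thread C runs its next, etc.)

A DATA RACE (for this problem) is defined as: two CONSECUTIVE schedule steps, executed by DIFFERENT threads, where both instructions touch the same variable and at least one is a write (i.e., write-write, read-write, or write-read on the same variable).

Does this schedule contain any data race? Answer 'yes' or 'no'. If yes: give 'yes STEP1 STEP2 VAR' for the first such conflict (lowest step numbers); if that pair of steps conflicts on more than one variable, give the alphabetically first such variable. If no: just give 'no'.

Steps 1,2: A(r=z,w=y) vs C(r=-,w=x). No conflict.
Steps 2,3: same thread (C). No race.
Steps 3,4: C(r=z,w=z) vs B(r=x,w=x). No conflict.
Steps 4,5: same thread (B). No race.
Steps 5,6: B(r=y,w=y) vs C(r=-,w=x). No conflict.
Steps 6,7: C(r=-,w=x) vs A(r=y,w=y). No conflict.

Answer: no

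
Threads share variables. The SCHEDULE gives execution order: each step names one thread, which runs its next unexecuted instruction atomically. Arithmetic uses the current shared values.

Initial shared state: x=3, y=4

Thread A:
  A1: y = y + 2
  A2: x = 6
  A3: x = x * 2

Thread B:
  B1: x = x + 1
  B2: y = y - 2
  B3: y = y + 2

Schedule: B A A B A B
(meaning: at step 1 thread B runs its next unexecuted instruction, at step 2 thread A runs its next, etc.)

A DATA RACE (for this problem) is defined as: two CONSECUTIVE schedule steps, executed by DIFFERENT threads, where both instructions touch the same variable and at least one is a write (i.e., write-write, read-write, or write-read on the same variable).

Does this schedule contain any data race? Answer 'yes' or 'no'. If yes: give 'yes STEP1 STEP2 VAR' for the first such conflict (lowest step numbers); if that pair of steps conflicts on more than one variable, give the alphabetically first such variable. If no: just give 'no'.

Answer: no

Derivation:
Steps 1,2: B(r=x,w=x) vs A(r=y,w=y). No conflict.
Steps 2,3: same thread (A). No race.
Steps 3,4: A(r=-,w=x) vs B(r=y,w=y). No conflict.
Steps 4,5: B(r=y,w=y) vs A(r=x,w=x). No conflict.
Steps 5,6: A(r=x,w=x) vs B(r=y,w=y). No conflict.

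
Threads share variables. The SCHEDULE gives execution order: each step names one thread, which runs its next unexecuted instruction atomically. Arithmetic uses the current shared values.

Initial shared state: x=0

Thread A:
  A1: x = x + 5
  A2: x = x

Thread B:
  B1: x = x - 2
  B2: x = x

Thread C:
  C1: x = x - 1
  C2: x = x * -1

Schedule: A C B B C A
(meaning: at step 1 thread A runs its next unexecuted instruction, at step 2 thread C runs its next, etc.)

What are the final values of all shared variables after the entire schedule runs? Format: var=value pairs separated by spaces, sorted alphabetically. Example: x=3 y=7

Answer: x=-2

Derivation:
Step 1: thread A executes A1 (x = x + 5). Shared: x=5. PCs: A@1 B@0 C@0
Step 2: thread C executes C1 (x = x - 1). Shared: x=4. PCs: A@1 B@0 C@1
Step 3: thread B executes B1 (x = x - 2). Shared: x=2. PCs: A@1 B@1 C@1
Step 4: thread B executes B2 (x = x). Shared: x=2. PCs: A@1 B@2 C@1
Step 5: thread C executes C2 (x = x * -1). Shared: x=-2. PCs: A@1 B@2 C@2
Step 6: thread A executes A2 (x = x). Shared: x=-2. PCs: A@2 B@2 C@2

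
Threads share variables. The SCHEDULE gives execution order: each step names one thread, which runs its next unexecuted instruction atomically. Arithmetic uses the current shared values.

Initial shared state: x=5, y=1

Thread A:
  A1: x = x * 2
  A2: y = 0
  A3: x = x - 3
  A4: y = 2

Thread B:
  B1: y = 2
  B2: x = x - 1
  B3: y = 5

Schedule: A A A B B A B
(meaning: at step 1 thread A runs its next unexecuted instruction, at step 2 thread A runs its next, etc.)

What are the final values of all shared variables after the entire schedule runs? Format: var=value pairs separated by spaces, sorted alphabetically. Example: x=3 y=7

Answer: x=6 y=5

Derivation:
Step 1: thread A executes A1 (x = x * 2). Shared: x=10 y=1. PCs: A@1 B@0
Step 2: thread A executes A2 (y = 0). Shared: x=10 y=0. PCs: A@2 B@0
Step 3: thread A executes A3 (x = x - 3). Shared: x=7 y=0. PCs: A@3 B@0
Step 4: thread B executes B1 (y = 2). Shared: x=7 y=2. PCs: A@3 B@1
Step 5: thread B executes B2 (x = x - 1). Shared: x=6 y=2. PCs: A@3 B@2
Step 6: thread A executes A4 (y = 2). Shared: x=6 y=2. PCs: A@4 B@2
Step 7: thread B executes B3 (y = 5). Shared: x=6 y=5. PCs: A@4 B@3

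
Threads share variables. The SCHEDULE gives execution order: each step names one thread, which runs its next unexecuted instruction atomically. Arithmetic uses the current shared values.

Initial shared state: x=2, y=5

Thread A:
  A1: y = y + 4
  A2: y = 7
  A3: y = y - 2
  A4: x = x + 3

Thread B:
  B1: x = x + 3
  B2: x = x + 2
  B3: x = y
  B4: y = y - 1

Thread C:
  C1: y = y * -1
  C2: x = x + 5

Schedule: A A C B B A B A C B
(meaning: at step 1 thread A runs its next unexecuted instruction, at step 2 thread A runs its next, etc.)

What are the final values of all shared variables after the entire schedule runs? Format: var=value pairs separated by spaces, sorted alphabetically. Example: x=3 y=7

Answer: x=-1 y=-10

Derivation:
Step 1: thread A executes A1 (y = y + 4). Shared: x=2 y=9. PCs: A@1 B@0 C@0
Step 2: thread A executes A2 (y = 7). Shared: x=2 y=7. PCs: A@2 B@0 C@0
Step 3: thread C executes C1 (y = y * -1). Shared: x=2 y=-7. PCs: A@2 B@0 C@1
Step 4: thread B executes B1 (x = x + 3). Shared: x=5 y=-7. PCs: A@2 B@1 C@1
Step 5: thread B executes B2 (x = x + 2). Shared: x=7 y=-7. PCs: A@2 B@2 C@1
Step 6: thread A executes A3 (y = y - 2). Shared: x=7 y=-9. PCs: A@3 B@2 C@1
Step 7: thread B executes B3 (x = y). Shared: x=-9 y=-9. PCs: A@3 B@3 C@1
Step 8: thread A executes A4 (x = x + 3). Shared: x=-6 y=-9. PCs: A@4 B@3 C@1
Step 9: thread C executes C2 (x = x + 5). Shared: x=-1 y=-9. PCs: A@4 B@3 C@2
Step 10: thread B executes B4 (y = y - 1). Shared: x=-1 y=-10. PCs: A@4 B@4 C@2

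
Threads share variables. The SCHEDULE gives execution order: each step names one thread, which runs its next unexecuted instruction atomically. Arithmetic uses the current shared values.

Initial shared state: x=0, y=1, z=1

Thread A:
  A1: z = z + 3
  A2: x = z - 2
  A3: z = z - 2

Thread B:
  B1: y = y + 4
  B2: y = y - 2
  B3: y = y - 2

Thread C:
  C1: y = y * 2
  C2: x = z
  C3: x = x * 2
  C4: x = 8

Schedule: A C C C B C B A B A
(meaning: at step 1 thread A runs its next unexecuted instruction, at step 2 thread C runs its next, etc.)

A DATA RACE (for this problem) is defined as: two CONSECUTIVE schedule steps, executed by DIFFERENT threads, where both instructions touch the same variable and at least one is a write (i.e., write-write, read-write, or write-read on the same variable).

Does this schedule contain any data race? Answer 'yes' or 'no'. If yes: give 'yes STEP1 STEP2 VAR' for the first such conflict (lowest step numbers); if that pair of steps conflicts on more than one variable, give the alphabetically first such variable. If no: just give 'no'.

Steps 1,2: A(r=z,w=z) vs C(r=y,w=y). No conflict.
Steps 2,3: same thread (C). No race.
Steps 3,4: same thread (C). No race.
Steps 4,5: C(r=x,w=x) vs B(r=y,w=y). No conflict.
Steps 5,6: B(r=y,w=y) vs C(r=-,w=x). No conflict.
Steps 6,7: C(r=-,w=x) vs B(r=y,w=y). No conflict.
Steps 7,8: B(r=y,w=y) vs A(r=z,w=x). No conflict.
Steps 8,9: A(r=z,w=x) vs B(r=y,w=y). No conflict.
Steps 9,10: B(r=y,w=y) vs A(r=z,w=z). No conflict.

Answer: no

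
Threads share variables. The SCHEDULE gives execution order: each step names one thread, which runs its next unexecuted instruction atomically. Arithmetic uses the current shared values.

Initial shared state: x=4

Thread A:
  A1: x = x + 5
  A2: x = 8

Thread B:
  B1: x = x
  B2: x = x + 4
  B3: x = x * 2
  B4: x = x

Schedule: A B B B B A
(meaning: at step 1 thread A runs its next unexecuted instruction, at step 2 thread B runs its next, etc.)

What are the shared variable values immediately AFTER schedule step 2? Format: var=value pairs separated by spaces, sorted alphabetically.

Answer: x=9

Derivation:
Step 1: thread A executes A1 (x = x + 5). Shared: x=9. PCs: A@1 B@0
Step 2: thread B executes B1 (x = x). Shared: x=9. PCs: A@1 B@1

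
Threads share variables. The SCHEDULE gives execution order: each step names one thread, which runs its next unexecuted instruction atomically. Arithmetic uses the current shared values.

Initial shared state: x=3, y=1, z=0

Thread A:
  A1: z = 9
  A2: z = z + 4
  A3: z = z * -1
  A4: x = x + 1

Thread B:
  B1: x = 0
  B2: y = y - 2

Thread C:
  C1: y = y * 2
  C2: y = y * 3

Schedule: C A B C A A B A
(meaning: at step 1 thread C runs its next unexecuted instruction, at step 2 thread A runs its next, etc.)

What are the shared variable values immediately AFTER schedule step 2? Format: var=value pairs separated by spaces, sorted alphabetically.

Answer: x=3 y=2 z=9

Derivation:
Step 1: thread C executes C1 (y = y * 2). Shared: x=3 y=2 z=0. PCs: A@0 B@0 C@1
Step 2: thread A executes A1 (z = 9). Shared: x=3 y=2 z=9. PCs: A@1 B@0 C@1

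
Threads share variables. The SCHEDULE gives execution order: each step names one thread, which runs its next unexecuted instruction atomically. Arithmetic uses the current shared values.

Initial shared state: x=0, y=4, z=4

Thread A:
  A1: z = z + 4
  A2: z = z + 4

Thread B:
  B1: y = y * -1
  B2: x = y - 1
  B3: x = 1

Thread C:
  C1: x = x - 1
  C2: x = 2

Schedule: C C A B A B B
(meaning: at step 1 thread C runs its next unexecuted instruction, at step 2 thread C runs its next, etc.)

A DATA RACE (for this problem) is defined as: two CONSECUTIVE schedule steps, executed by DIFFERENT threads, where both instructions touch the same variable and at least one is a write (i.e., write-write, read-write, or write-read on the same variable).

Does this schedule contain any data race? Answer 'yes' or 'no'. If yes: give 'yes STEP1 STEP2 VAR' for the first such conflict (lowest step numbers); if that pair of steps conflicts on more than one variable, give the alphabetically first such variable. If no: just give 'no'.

Steps 1,2: same thread (C). No race.
Steps 2,3: C(r=-,w=x) vs A(r=z,w=z). No conflict.
Steps 3,4: A(r=z,w=z) vs B(r=y,w=y). No conflict.
Steps 4,5: B(r=y,w=y) vs A(r=z,w=z). No conflict.
Steps 5,6: A(r=z,w=z) vs B(r=y,w=x). No conflict.
Steps 6,7: same thread (B). No race.

Answer: no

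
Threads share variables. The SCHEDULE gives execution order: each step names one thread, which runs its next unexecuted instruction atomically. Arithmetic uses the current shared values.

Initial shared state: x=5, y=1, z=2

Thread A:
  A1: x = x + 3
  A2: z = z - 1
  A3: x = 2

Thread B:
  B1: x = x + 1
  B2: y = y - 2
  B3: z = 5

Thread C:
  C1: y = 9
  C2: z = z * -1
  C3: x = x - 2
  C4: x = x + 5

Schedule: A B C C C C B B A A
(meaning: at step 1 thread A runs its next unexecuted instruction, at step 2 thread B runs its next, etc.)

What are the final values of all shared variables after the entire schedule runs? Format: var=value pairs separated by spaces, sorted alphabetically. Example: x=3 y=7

Answer: x=2 y=7 z=4

Derivation:
Step 1: thread A executes A1 (x = x + 3). Shared: x=8 y=1 z=2. PCs: A@1 B@0 C@0
Step 2: thread B executes B1 (x = x + 1). Shared: x=9 y=1 z=2. PCs: A@1 B@1 C@0
Step 3: thread C executes C1 (y = 9). Shared: x=9 y=9 z=2. PCs: A@1 B@1 C@1
Step 4: thread C executes C2 (z = z * -1). Shared: x=9 y=9 z=-2. PCs: A@1 B@1 C@2
Step 5: thread C executes C3 (x = x - 2). Shared: x=7 y=9 z=-2. PCs: A@1 B@1 C@3
Step 6: thread C executes C4 (x = x + 5). Shared: x=12 y=9 z=-2. PCs: A@1 B@1 C@4
Step 7: thread B executes B2 (y = y - 2). Shared: x=12 y=7 z=-2. PCs: A@1 B@2 C@4
Step 8: thread B executes B3 (z = 5). Shared: x=12 y=7 z=5. PCs: A@1 B@3 C@4
Step 9: thread A executes A2 (z = z - 1). Shared: x=12 y=7 z=4. PCs: A@2 B@3 C@4
Step 10: thread A executes A3 (x = 2). Shared: x=2 y=7 z=4. PCs: A@3 B@3 C@4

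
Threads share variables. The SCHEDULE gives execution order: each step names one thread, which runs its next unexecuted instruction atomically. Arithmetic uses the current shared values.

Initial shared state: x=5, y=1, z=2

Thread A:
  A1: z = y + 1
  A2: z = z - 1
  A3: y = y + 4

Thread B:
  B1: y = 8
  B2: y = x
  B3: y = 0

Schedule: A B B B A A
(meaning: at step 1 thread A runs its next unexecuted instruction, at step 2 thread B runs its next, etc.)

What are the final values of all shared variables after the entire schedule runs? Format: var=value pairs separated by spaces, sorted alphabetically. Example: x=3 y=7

Answer: x=5 y=4 z=1

Derivation:
Step 1: thread A executes A1 (z = y + 1). Shared: x=5 y=1 z=2. PCs: A@1 B@0
Step 2: thread B executes B1 (y = 8). Shared: x=5 y=8 z=2. PCs: A@1 B@1
Step 3: thread B executes B2 (y = x). Shared: x=5 y=5 z=2. PCs: A@1 B@2
Step 4: thread B executes B3 (y = 0). Shared: x=5 y=0 z=2. PCs: A@1 B@3
Step 5: thread A executes A2 (z = z - 1). Shared: x=5 y=0 z=1. PCs: A@2 B@3
Step 6: thread A executes A3 (y = y + 4). Shared: x=5 y=4 z=1. PCs: A@3 B@3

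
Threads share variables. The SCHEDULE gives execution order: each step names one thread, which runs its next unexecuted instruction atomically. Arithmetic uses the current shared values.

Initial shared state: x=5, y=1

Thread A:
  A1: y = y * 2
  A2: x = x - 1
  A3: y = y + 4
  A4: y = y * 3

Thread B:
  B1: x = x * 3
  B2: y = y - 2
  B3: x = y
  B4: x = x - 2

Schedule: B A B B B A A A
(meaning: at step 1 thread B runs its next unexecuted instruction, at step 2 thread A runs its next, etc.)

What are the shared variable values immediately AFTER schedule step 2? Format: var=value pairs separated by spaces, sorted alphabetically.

Answer: x=15 y=2

Derivation:
Step 1: thread B executes B1 (x = x * 3). Shared: x=15 y=1. PCs: A@0 B@1
Step 2: thread A executes A1 (y = y * 2). Shared: x=15 y=2. PCs: A@1 B@1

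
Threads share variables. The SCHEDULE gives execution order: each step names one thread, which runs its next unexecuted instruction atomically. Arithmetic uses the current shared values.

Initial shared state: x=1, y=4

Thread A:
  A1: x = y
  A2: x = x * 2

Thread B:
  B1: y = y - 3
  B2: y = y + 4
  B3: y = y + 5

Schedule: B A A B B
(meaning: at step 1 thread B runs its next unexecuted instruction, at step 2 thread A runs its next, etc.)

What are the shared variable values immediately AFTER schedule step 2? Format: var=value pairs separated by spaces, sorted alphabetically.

Answer: x=1 y=1

Derivation:
Step 1: thread B executes B1 (y = y - 3). Shared: x=1 y=1. PCs: A@0 B@1
Step 2: thread A executes A1 (x = y). Shared: x=1 y=1. PCs: A@1 B@1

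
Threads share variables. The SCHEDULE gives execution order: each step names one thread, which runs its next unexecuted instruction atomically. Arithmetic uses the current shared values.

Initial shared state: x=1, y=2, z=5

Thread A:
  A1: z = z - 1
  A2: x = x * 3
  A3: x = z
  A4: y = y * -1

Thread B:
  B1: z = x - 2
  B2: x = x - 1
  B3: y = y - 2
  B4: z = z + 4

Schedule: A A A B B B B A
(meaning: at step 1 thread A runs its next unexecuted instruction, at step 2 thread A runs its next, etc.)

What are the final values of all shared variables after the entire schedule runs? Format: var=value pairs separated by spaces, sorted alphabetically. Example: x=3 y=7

Step 1: thread A executes A1 (z = z - 1). Shared: x=1 y=2 z=4. PCs: A@1 B@0
Step 2: thread A executes A2 (x = x * 3). Shared: x=3 y=2 z=4. PCs: A@2 B@0
Step 3: thread A executes A3 (x = z). Shared: x=4 y=2 z=4. PCs: A@3 B@0
Step 4: thread B executes B1 (z = x - 2). Shared: x=4 y=2 z=2. PCs: A@3 B@1
Step 5: thread B executes B2 (x = x - 1). Shared: x=3 y=2 z=2. PCs: A@3 B@2
Step 6: thread B executes B3 (y = y - 2). Shared: x=3 y=0 z=2. PCs: A@3 B@3
Step 7: thread B executes B4 (z = z + 4). Shared: x=3 y=0 z=6. PCs: A@3 B@4
Step 8: thread A executes A4 (y = y * -1). Shared: x=3 y=0 z=6. PCs: A@4 B@4

Answer: x=3 y=0 z=6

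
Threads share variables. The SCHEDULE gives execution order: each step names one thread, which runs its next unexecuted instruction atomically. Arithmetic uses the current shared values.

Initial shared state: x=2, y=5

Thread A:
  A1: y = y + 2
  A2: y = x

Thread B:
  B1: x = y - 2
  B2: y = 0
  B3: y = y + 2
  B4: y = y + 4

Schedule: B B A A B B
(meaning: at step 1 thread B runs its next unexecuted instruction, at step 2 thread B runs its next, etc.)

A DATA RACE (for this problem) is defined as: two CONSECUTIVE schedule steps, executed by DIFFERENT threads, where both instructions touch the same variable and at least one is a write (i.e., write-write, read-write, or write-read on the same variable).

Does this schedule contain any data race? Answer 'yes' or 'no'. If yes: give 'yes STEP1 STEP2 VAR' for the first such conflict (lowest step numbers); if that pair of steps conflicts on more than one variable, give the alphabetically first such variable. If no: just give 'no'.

Answer: yes 2 3 y

Derivation:
Steps 1,2: same thread (B). No race.
Steps 2,3: B(y = 0) vs A(y = y + 2). RACE on y (W-W).
Steps 3,4: same thread (A). No race.
Steps 4,5: A(y = x) vs B(y = y + 2). RACE on y (W-W).
Steps 5,6: same thread (B). No race.
First conflict at steps 2,3.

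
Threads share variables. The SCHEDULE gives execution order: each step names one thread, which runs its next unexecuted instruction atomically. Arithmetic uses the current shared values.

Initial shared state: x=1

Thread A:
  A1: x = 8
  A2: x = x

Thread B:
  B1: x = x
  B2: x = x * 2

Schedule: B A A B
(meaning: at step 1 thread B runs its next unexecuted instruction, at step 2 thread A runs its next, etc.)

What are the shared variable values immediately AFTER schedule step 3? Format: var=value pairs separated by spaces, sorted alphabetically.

Answer: x=8

Derivation:
Step 1: thread B executes B1 (x = x). Shared: x=1. PCs: A@0 B@1
Step 2: thread A executes A1 (x = 8). Shared: x=8. PCs: A@1 B@1
Step 3: thread A executes A2 (x = x). Shared: x=8. PCs: A@2 B@1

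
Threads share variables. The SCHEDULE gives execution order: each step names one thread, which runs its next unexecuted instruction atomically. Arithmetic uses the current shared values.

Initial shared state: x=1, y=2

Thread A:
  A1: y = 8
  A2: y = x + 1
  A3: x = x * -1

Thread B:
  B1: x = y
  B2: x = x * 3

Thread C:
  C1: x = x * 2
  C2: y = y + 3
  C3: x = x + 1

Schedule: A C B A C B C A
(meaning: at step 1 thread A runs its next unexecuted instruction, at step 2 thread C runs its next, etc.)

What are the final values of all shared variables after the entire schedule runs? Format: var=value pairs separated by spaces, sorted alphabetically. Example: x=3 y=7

Step 1: thread A executes A1 (y = 8). Shared: x=1 y=8. PCs: A@1 B@0 C@0
Step 2: thread C executes C1 (x = x * 2). Shared: x=2 y=8. PCs: A@1 B@0 C@1
Step 3: thread B executes B1 (x = y). Shared: x=8 y=8. PCs: A@1 B@1 C@1
Step 4: thread A executes A2 (y = x + 1). Shared: x=8 y=9. PCs: A@2 B@1 C@1
Step 5: thread C executes C2 (y = y + 3). Shared: x=8 y=12. PCs: A@2 B@1 C@2
Step 6: thread B executes B2 (x = x * 3). Shared: x=24 y=12. PCs: A@2 B@2 C@2
Step 7: thread C executes C3 (x = x + 1). Shared: x=25 y=12. PCs: A@2 B@2 C@3
Step 8: thread A executes A3 (x = x * -1). Shared: x=-25 y=12. PCs: A@3 B@2 C@3

Answer: x=-25 y=12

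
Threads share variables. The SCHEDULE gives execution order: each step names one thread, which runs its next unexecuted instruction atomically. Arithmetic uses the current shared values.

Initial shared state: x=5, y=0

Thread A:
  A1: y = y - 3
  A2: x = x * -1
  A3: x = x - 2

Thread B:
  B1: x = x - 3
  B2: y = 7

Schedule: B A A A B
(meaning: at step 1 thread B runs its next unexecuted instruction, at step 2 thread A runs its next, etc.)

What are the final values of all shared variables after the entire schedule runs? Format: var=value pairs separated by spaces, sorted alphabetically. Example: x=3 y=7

Answer: x=-4 y=7

Derivation:
Step 1: thread B executes B1 (x = x - 3). Shared: x=2 y=0. PCs: A@0 B@1
Step 2: thread A executes A1 (y = y - 3). Shared: x=2 y=-3. PCs: A@1 B@1
Step 3: thread A executes A2 (x = x * -1). Shared: x=-2 y=-3. PCs: A@2 B@1
Step 4: thread A executes A3 (x = x - 2). Shared: x=-4 y=-3. PCs: A@3 B@1
Step 5: thread B executes B2 (y = 7). Shared: x=-4 y=7. PCs: A@3 B@2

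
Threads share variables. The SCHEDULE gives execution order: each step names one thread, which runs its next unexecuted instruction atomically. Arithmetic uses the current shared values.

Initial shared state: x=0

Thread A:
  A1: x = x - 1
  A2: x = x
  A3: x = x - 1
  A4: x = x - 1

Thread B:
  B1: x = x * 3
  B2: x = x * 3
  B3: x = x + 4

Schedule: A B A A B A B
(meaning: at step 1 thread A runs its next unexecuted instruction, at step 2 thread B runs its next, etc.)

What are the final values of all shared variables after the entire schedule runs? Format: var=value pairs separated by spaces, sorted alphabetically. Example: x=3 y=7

Answer: x=-9

Derivation:
Step 1: thread A executes A1 (x = x - 1). Shared: x=-1. PCs: A@1 B@0
Step 2: thread B executes B1 (x = x * 3). Shared: x=-3. PCs: A@1 B@1
Step 3: thread A executes A2 (x = x). Shared: x=-3. PCs: A@2 B@1
Step 4: thread A executes A3 (x = x - 1). Shared: x=-4. PCs: A@3 B@1
Step 5: thread B executes B2 (x = x * 3). Shared: x=-12. PCs: A@3 B@2
Step 6: thread A executes A4 (x = x - 1). Shared: x=-13. PCs: A@4 B@2
Step 7: thread B executes B3 (x = x + 4). Shared: x=-9. PCs: A@4 B@3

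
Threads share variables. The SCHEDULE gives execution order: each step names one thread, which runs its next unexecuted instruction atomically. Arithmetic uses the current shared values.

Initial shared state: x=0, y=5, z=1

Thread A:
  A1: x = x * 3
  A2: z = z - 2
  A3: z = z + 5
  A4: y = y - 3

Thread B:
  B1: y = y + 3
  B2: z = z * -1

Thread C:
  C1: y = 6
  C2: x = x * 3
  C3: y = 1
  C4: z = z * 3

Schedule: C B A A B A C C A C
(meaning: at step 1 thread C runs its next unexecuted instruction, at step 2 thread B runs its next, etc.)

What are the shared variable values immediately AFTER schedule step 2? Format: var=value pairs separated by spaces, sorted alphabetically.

Answer: x=0 y=9 z=1

Derivation:
Step 1: thread C executes C1 (y = 6). Shared: x=0 y=6 z=1. PCs: A@0 B@0 C@1
Step 2: thread B executes B1 (y = y + 3). Shared: x=0 y=9 z=1. PCs: A@0 B@1 C@1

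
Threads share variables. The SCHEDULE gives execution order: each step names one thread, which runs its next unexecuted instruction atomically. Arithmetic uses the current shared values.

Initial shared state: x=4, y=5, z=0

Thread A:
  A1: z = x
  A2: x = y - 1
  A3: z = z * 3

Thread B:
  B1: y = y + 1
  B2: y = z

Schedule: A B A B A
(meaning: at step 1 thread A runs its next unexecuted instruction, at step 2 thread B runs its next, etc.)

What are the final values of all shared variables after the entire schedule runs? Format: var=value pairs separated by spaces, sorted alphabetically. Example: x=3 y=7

Answer: x=5 y=4 z=12

Derivation:
Step 1: thread A executes A1 (z = x). Shared: x=4 y=5 z=4. PCs: A@1 B@0
Step 2: thread B executes B1 (y = y + 1). Shared: x=4 y=6 z=4. PCs: A@1 B@1
Step 3: thread A executes A2 (x = y - 1). Shared: x=5 y=6 z=4. PCs: A@2 B@1
Step 4: thread B executes B2 (y = z). Shared: x=5 y=4 z=4. PCs: A@2 B@2
Step 5: thread A executes A3 (z = z * 3). Shared: x=5 y=4 z=12. PCs: A@3 B@2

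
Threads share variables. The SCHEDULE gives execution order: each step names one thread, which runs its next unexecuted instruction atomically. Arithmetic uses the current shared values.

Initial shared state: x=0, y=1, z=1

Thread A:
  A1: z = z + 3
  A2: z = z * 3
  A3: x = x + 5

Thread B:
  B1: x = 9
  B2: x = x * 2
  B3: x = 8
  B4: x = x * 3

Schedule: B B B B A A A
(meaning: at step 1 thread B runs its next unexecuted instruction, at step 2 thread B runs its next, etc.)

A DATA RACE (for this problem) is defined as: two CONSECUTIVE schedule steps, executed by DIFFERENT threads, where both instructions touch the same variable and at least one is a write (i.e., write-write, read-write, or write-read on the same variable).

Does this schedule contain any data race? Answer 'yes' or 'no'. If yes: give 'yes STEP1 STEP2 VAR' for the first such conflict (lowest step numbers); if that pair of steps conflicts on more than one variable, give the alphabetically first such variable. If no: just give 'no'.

Answer: no

Derivation:
Steps 1,2: same thread (B). No race.
Steps 2,3: same thread (B). No race.
Steps 3,4: same thread (B). No race.
Steps 4,5: B(r=x,w=x) vs A(r=z,w=z). No conflict.
Steps 5,6: same thread (A). No race.
Steps 6,7: same thread (A). No race.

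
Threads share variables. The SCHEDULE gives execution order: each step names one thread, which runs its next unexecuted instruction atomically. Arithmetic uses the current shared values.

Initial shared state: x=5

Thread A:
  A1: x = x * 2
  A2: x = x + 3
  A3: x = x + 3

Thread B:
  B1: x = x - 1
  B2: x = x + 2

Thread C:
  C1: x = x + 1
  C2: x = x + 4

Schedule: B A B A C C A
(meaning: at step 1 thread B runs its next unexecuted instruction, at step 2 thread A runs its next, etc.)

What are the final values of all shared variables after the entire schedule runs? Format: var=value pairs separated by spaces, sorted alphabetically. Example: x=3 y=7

Answer: x=21

Derivation:
Step 1: thread B executes B1 (x = x - 1). Shared: x=4. PCs: A@0 B@1 C@0
Step 2: thread A executes A1 (x = x * 2). Shared: x=8. PCs: A@1 B@1 C@0
Step 3: thread B executes B2 (x = x + 2). Shared: x=10. PCs: A@1 B@2 C@0
Step 4: thread A executes A2 (x = x + 3). Shared: x=13. PCs: A@2 B@2 C@0
Step 5: thread C executes C1 (x = x + 1). Shared: x=14. PCs: A@2 B@2 C@1
Step 6: thread C executes C2 (x = x + 4). Shared: x=18. PCs: A@2 B@2 C@2
Step 7: thread A executes A3 (x = x + 3). Shared: x=21. PCs: A@3 B@2 C@2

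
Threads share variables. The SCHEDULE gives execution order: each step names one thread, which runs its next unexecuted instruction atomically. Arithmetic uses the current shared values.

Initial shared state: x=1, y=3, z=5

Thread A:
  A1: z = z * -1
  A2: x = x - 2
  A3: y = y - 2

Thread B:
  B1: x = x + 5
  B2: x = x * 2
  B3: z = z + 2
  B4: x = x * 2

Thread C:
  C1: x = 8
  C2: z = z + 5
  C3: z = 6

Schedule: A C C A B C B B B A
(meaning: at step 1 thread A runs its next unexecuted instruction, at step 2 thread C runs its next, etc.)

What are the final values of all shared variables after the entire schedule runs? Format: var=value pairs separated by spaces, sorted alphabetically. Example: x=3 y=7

Step 1: thread A executes A1 (z = z * -1). Shared: x=1 y=3 z=-5. PCs: A@1 B@0 C@0
Step 2: thread C executes C1 (x = 8). Shared: x=8 y=3 z=-5. PCs: A@1 B@0 C@1
Step 3: thread C executes C2 (z = z + 5). Shared: x=8 y=3 z=0. PCs: A@1 B@0 C@2
Step 4: thread A executes A2 (x = x - 2). Shared: x=6 y=3 z=0. PCs: A@2 B@0 C@2
Step 5: thread B executes B1 (x = x + 5). Shared: x=11 y=3 z=0. PCs: A@2 B@1 C@2
Step 6: thread C executes C3 (z = 6). Shared: x=11 y=3 z=6. PCs: A@2 B@1 C@3
Step 7: thread B executes B2 (x = x * 2). Shared: x=22 y=3 z=6. PCs: A@2 B@2 C@3
Step 8: thread B executes B3 (z = z + 2). Shared: x=22 y=3 z=8. PCs: A@2 B@3 C@3
Step 9: thread B executes B4 (x = x * 2). Shared: x=44 y=3 z=8. PCs: A@2 B@4 C@3
Step 10: thread A executes A3 (y = y - 2). Shared: x=44 y=1 z=8. PCs: A@3 B@4 C@3

Answer: x=44 y=1 z=8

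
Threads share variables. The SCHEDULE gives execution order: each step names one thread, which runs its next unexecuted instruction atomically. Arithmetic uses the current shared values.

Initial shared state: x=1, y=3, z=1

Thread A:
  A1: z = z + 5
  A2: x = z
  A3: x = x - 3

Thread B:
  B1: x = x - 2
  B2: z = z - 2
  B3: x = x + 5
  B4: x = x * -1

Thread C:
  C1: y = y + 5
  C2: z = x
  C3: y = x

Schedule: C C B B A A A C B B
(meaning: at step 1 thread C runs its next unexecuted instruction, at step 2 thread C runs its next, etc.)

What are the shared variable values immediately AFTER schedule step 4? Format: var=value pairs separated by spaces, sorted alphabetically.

Answer: x=-1 y=8 z=-1

Derivation:
Step 1: thread C executes C1 (y = y + 5). Shared: x=1 y=8 z=1. PCs: A@0 B@0 C@1
Step 2: thread C executes C2 (z = x). Shared: x=1 y=8 z=1. PCs: A@0 B@0 C@2
Step 3: thread B executes B1 (x = x - 2). Shared: x=-1 y=8 z=1. PCs: A@0 B@1 C@2
Step 4: thread B executes B2 (z = z - 2). Shared: x=-1 y=8 z=-1. PCs: A@0 B@2 C@2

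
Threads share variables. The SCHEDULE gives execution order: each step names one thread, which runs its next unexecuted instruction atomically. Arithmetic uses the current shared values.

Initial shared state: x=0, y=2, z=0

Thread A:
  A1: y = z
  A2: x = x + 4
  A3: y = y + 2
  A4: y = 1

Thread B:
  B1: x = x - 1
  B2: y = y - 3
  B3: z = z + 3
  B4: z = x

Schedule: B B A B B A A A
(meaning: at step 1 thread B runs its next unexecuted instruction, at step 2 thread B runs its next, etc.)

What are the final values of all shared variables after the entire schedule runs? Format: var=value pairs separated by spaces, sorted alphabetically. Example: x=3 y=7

Answer: x=3 y=1 z=-1

Derivation:
Step 1: thread B executes B1 (x = x - 1). Shared: x=-1 y=2 z=0. PCs: A@0 B@1
Step 2: thread B executes B2 (y = y - 3). Shared: x=-1 y=-1 z=0. PCs: A@0 B@2
Step 3: thread A executes A1 (y = z). Shared: x=-1 y=0 z=0. PCs: A@1 B@2
Step 4: thread B executes B3 (z = z + 3). Shared: x=-1 y=0 z=3. PCs: A@1 B@3
Step 5: thread B executes B4 (z = x). Shared: x=-1 y=0 z=-1. PCs: A@1 B@4
Step 6: thread A executes A2 (x = x + 4). Shared: x=3 y=0 z=-1. PCs: A@2 B@4
Step 7: thread A executes A3 (y = y + 2). Shared: x=3 y=2 z=-1. PCs: A@3 B@4
Step 8: thread A executes A4 (y = 1). Shared: x=3 y=1 z=-1. PCs: A@4 B@4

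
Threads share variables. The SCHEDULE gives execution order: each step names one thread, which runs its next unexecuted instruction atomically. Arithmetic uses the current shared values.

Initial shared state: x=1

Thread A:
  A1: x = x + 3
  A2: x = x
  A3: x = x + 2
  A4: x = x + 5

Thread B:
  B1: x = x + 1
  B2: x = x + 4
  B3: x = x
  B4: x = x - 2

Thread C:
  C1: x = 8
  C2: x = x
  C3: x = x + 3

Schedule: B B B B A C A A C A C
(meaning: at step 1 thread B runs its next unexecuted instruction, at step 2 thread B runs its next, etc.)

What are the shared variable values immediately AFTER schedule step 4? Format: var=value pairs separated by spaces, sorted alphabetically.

Answer: x=4

Derivation:
Step 1: thread B executes B1 (x = x + 1). Shared: x=2. PCs: A@0 B@1 C@0
Step 2: thread B executes B2 (x = x + 4). Shared: x=6. PCs: A@0 B@2 C@0
Step 3: thread B executes B3 (x = x). Shared: x=6. PCs: A@0 B@3 C@0
Step 4: thread B executes B4 (x = x - 2). Shared: x=4. PCs: A@0 B@4 C@0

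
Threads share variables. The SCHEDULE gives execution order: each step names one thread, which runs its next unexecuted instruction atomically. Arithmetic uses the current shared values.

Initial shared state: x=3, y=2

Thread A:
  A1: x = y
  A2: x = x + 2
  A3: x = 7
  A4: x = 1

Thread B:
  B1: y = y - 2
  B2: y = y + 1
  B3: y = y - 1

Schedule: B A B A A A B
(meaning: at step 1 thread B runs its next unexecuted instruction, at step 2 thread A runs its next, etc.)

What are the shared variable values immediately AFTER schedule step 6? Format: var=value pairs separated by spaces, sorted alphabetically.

Answer: x=1 y=1

Derivation:
Step 1: thread B executes B1 (y = y - 2). Shared: x=3 y=0. PCs: A@0 B@1
Step 2: thread A executes A1 (x = y). Shared: x=0 y=0. PCs: A@1 B@1
Step 3: thread B executes B2 (y = y + 1). Shared: x=0 y=1. PCs: A@1 B@2
Step 4: thread A executes A2 (x = x + 2). Shared: x=2 y=1. PCs: A@2 B@2
Step 5: thread A executes A3 (x = 7). Shared: x=7 y=1. PCs: A@3 B@2
Step 6: thread A executes A4 (x = 1). Shared: x=1 y=1. PCs: A@4 B@2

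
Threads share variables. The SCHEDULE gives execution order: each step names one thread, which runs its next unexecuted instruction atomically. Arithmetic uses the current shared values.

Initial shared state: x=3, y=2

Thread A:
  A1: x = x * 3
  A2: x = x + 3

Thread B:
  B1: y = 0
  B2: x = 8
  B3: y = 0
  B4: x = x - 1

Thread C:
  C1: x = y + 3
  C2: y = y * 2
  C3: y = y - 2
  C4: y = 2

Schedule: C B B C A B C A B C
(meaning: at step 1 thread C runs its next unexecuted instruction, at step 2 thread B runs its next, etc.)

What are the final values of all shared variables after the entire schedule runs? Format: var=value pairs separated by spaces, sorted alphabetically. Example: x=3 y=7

Answer: x=26 y=2

Derivation:
Step 1: thread C executes C1 (x = y + 3). Shared: x=5 y=2. PCs: A@0 B@0 C@1
Step 2: thread B executes B1 (y = 0). Shared: x=5 y=0. PCs: A@0 B@1 C@1
Step 3: thread B executes B2 (x = 8). Shared: x=8 y=0. PCs: A@0 B@2 C@1
Step 4: thread C executes C2 (y = y * 2). Shared: x=8 y=0. PCs: A@0 B@2 C@2
Step 5: thread A executes A1 (x = x * 3). Shared: x=24 y=0. PCs: A@1 B@2 C@2
Step 6: thread B executes B3 (y = 0). Shared: x=24 y=0. PCs: A@1 B@3 C@2
Step 7: thread C executes C3 (y = y - 2). Shared: x=24 y=-2. PCs: A@1 B@3 C@3
Step 8: thread A executes A2 (x = x + 3). Shared: x=27 y=-2. PCs: A@2 B@3 C@3
Step 9: thread B executes B4 (x = x - 1). Shared: x=26 y=-2. PCs: A@2 B@4 C@3
Step 10: thread C executes C4 (y = 2). Shared: x=26 y=2. PCs: A@2 B@4 C@4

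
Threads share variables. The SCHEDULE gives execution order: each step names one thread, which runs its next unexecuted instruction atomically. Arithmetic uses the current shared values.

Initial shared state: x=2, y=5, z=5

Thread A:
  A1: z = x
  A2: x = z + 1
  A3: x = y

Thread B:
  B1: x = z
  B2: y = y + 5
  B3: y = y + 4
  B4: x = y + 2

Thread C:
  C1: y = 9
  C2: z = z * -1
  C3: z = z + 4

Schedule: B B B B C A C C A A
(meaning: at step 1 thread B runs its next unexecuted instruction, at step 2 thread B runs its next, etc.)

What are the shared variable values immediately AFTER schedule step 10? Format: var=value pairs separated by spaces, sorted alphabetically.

Answer: x=9 y=9 z=-12

Derivation:
Step 1: thread B executes B1 (x = z). Shared: x=5 y=5 z=5. PCs: A@0 B@1 C@0
Step 2: thread B executes B2 (y = y + 5). Shared: x=5 y=10 z=5. PCs: A@0 B@2 C@0
Step 3: thread B executes B3 (y = y + 4). Shared: x=5 y=14 z=5. PCs: A@0 B@3 C@0
Step 4: thread B executes B4 (x = y + 2). Shared: x=16 y=14 z=5. PCs: A@0 B@4 C@0
Step 5: thread C executes C1 (y = 9). Shared: x=16 y=9 z=5. PCs: A@0 B@4 C@1
Step 6: thread A executes A1 (z = x). Shared: x=16 y=9 z=16. PCs: A@1 B@4 C@1
Step 7: thread C executes C2 (z = z * -1). Shared: x=16 y=9 z=-16. PCs: A@1 B@4 C@2
Step 8: thread C executes C3 (z = z + 4). Shared: x=16 y=9 z=-12. PCs: A@1 B@4 C@3
Step 9: thread A executes A2 (x = z + 1). Shared: x=-11 y=9 z=-12. PCs: A@2 B@4 C@3
Step 10: thread A executes A3 (x = y). Shared: x=9 y=9 z=-12. PCs: A@3 B@4 C@3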